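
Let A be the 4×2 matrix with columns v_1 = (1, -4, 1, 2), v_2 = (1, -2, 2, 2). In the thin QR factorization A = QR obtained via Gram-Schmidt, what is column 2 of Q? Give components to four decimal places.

e_1 = v_1/‖v_1‖ = (1, -4, 1, 2)/4.6904 = (0.2132, -0.8528, 0.2132, 0.4264).
r_{12} = e_1·v_2 = 3.1980.
u_2 = v_2 − 3.1980·e_1 = (0.3182, 0.7273, 1.3182, 0.6364).
‖u_2‖ = 1.6652, so e_2 = (0.1911, 0.4368, 0.7916, 0.3822).

e_2 = (0.1911, 0.4368, 0.7916, 0.3822)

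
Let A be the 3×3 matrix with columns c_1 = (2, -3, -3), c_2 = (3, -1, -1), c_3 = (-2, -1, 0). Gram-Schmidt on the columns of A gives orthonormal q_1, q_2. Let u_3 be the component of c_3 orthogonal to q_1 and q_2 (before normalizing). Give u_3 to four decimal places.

q_1 = c_1/‖c_1‖ = (2, -3, -3)/4.6904 = (0.4264, -0.6396, -0.6396).
r_{12} = q_1·c_2 = 2.5584.
u_2 = c_2 − 2.5584·q_1 = (1.9091, 0.6364, 0.6364).
‖u_2‖ = 2.1106, so q_2 = (0.9045, 0.3015, 0.3015).
r_{13} = q_1·c_3 = -0.2132; r_{23} = q_2·c_3 = -2.1106.
u_3 = c_3 + 0.2132·q_1 + 2.1106·q_2 = (0.0000, -0.5000, 0.5000).

u_3 = (0.0000, -0.5000, 0.5000)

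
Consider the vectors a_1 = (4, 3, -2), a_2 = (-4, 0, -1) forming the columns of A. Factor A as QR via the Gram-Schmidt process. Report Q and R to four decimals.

Q = [[0.7428, -0.6465], [0.5571, 0.4526], [-0.3714, -0.6142]], R = [[5.3852, -2.5997], [0.0000, 3.2002]]

e_1 = a_1/‖a_1‖ = (4, 3, -2)/5.3852 = (0.7428, 0.5571, -0.3714).
r_{12} = e_1·a_2 = -2.5997.
u_2 = a_2 + 2.5997·e_1 = (-2.0690, 1.4483, -1.9655).
‖u_2‖ = 3.2002, so e_2 = (-0.6465, 0.4526, -0.6142).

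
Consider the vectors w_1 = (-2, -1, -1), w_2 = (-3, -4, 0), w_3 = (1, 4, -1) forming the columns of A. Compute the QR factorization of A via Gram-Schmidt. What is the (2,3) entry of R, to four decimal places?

w_1 = (-2, -1, -1); ‖w_1‖ = 2.4495, so e_1 = (-0.8165, -0.4082, -0.4082).
e_1·w_2 = (-0.8165)·(-3) + (-0.4082)·(-4) + (-0.4082)·0 = 4.0825.
u_2 = w_2 − 4.0825·e_1 = (0.3333, -2.3333, 1.6667).
‖u_2‖ = 2.8868, so e_2 = (0.1155, -0.8083, 0.5774).
r_{23} = e_2·w_3 = -3.6950.

r_{23} = -3.6950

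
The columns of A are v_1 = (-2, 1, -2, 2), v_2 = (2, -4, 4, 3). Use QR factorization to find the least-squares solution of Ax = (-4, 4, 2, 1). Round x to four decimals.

x = (0.6598, -0.1423)

v_1 = (-2, 1, -2, 2); ‖v_1‖ = 3.6056, so e_1 = (-0.5547, 0.2774, -0.5547, 0.5547).
e_1·v_2 = (-0.5547)·2 + 0.2774·(-4) + (-0.5547)·4 + 0.5547·3 = -2.7735.
u_2 = v_2 + 2.7735·e_1 = (0.4615, -3.2308, 2.4615, 4.5385).
‖u_2‖ = 6.1080, so e_2 = (0.0756, -0.5289, 0.4030, 0.7430).
Qᵀb = (2.7735, -0.8690).
Back-substitute: x_2 = -0.8690/6.1080 = -0.1423.
x_1 = (2.7735 + 2.7735·(-0.1423))/3.6056 = 0.6598.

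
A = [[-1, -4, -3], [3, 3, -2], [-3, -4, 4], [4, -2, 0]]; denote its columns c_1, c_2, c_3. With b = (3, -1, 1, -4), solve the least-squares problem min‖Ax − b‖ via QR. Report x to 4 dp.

x = (-0.9686, -0.0139, -0.6093)

q_1 = c_1/‖c_1‖ = (-1, 3, -3, 4)/5.9161 = (-0.1690, 0.5071, -0.5071, 0.6761).
r_{12} = q_1·c_2 = 2.8735.
u_2 = c_2 − 2.8735·q_1 = (-3.5143, 1.5429, -2.5429, -3.9429).
‖u_2‖ = 6.0616, so q_2 = (-0.5798, 0.2545, -0.4195, -0.6505).
r_{13} = q_1·c_3 = -2.5355; r_{23} = q_2·c_3 = -0.4478.
u_3 = c_3 + 2.5355·q_1 + 0.4478·q_2 = (-3.6882, -0.6003, 2.5264, 1.4230).
‖u_3‖ = 4.7298, so q_3 = (-0.7798, -0.1269, 0.5342, 0.3009).
Qᵀb = (-4.2258, 0.1885, -2.8817).
Back-substitute: x_3 = -2.8817/4.7298 = -0.6093.
x_2 = (0.1885 + 0.4478·(-0.6093))/6.0616 = -0.0139.
x_1 = (-4.2258 − 2.8735·(-0.0139) + 2.5355·(-0.6093))/5.9161 = -0.9686.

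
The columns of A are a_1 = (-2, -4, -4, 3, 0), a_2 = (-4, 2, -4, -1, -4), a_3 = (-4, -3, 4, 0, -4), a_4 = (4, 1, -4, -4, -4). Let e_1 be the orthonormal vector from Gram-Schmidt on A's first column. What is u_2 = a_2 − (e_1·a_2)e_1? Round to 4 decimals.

u_2 = (-3.4222, 3.1556, -2.8444, -1.8667, -4.0000)

e_1 = a_1/‖a_1‖ = (-2, -4, -4, 3, 0)/6.7082 = (-0.2981, -0.5963, -0.5963, 0.4472, 0.0000).
r_{12} = e_1·a_2 = 1.9379.
u_2 = a_2 − 1.9379·e_1 = (-3.4222, 3.1556, -2.8444, -1.8667, -4.0000).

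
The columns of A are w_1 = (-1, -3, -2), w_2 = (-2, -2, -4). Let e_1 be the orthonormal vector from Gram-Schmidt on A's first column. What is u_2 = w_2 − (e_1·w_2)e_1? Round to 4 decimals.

u_2 = (-0.8571, 1.4286, -1.7143)

e_1 = w_1/‖w_1‖ = (-1, -3, -2)/3.7417 = (-0.2673, -0.8018, -0.5345).
r_{12} = e_1·w_2 = 4.2762.
u_2 = w_2 − 4.2762·e_1 = (-0.8571, 1.4286, -1.7143).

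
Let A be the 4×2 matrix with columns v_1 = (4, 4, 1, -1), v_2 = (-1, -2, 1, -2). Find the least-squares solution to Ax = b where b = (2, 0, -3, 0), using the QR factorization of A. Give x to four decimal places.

v_1 = (4, 4, 1, -1); ‖v_1‖ = 5.8310, so q_1 = (0.6860, 0.6860, 0.1715, -0.1715).
q_1·v_2 = 0.6860·(-1) + 0.6860·(-2) + 0.1715·1 + (-0.1715)·(-2) = -1.5435.
u_2 = v_2 + 1.5435·q_1 = (0.0588, -0.9412, 1.2647, -2.2647).
‖u_2‖ = 2.7600, so q_2 = (0.0213, -0.3410, 0.4582, -0.8205).
Qᵀb = (0.8575, -1.3321).
Back-substitute: x_2 = -1.3321/2.7600 = -0.4826.
x_1 = (0.8575 + 1.5435·(-0.4826))/5.8310 = 0.0193.

x = (0.0193, -0.4826)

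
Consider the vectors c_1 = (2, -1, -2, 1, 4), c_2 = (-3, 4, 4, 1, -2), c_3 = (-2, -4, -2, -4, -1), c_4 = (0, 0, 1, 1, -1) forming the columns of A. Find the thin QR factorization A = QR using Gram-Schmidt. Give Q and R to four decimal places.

c_1 = (2, -1, -2, 1, 4); ‖c_1‖ = 5.0990, so e_1 = (0.3922, -0.1961, -0.3922, 0.1961, 0.7845).
e_1·c_2 = 0.3922·(-3) + (-0.1961)·4 + (-0.3922)·4 + 0.1961·1 + 0.7845·(-2) = -4.9029.
u_2 = c_2 + 4.9029·e_1 = (-1.0769, 3.0385, 2.0769, 1.9615, 1.8462).
‖u_2‖ = 4.6863, so e_2 = (-0.2298, 0.6484, 0.4432, 0.4186, 0.3939).
e_1·c_3 = 0.3922·(-2) + (-0.1961)·(-4) + (-0.3922)·(-2) + 0.1961·(-4) + 0.7845·(-1) = -0.7845; e_2·c_3 = (-0.2298)·(-2) + 0.6484·(-4) + 0.4432·(-2) + 0.4186·(-4) + 0.3939·(-1) = -5.0885.
u_3 = c_3 + 0.7845·e_1 + 5.0885·e_2 = (-2.8616, -0.8546, -0.0525, -1.7163, 1.6200).
‖u_3‖ = 3.8069, so e_3 = (-0.7517, -0.2245, -0.0138, -0.4508, 0.4255).
e_1·c_4 = 0.3922·0 + (-0.1961)·0 + (-0.3922)·1 + 0.1961·1 + 0.7845·(-1) = -0.9806; e_2·c_4 = (-0.2298)·0 + 0.6484·0 + 0.4432·1 + 0.4186·1 + 0.3939·(-1) = 0.4678; e_3·c_4 = (-0.7517)·0 + (-0.2245)·0 + (-0.0138)·1 + (-0.4508)·1 + 0.4255·(-1) = -0.8902.
u_4 = c_4 + 0.9806·e_1 − 0.4678·e_2 + 0.8902·e_3 = (-0.1770, -0.6955, 0.3958, 0.5952, -0.0363).
‖u_4‖ = 1.0135, so e_4 = (-0.1747, -0.6862, 0.3905, 0.5872, -0.0358).

Q = [[0.3922, -0.2298, -0.7517, -0.1747], [-0.1961, 0.6484, -0.2245, -0.6862], [-0.3922, 0.4432, -0.0138, 0.3905], [0.1961, 0.4186, -0.4508, 0.5872], [0.7845, 0.3939, 0.4255, -0.0358]], R = [[5.0990, -4.9029, -0.7845, -0.9806], [0.0000, 4.6863, -5.0885, 0.4678], [0.0000, 0.0000, 3.8069, -0.8902], [0.0000, 0.0000, 0.0000, 1.0135]]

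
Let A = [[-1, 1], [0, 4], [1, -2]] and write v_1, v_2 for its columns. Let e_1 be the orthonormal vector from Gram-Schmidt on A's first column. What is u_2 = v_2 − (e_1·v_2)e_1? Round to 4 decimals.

u_2 = (-0.5000, 4.0000, -0.5000)

v_1 = (-1, 0, 1); ‖v_1‖ = 1.4142, so e_1 = (-0.7071, 0.0000, 0.7071).
e_1·v_2 = (-0.7071)·1 + 0.0000·4 + 0.7071·(-2) = -2.1213.
u_2 = v_2 + 2.1213·e_1 = (-0.5000, 4.0000, -0.5000).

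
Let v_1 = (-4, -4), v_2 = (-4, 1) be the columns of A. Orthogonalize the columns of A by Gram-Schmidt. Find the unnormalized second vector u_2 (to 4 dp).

v_1 = (-4, -4); ‖v_1‖ = 5.6569, so q_1 = (-0.7071, -0.7071).
q_1·v_2 = (-0.7071)·(-4) + (-0.7071)·1 = 2.1213.
u_2 = v_2 − 2.1213·q_1 = (-2.5000, 2.5000).

u_2 = (-2.5000, 2.5000)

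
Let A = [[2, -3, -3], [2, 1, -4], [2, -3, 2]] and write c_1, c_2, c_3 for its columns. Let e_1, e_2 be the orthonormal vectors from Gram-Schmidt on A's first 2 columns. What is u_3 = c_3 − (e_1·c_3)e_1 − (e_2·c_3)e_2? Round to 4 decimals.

u_3 = (-2.5000, 0.0000, 2.5000)

c_1 = (2, 2, 2); ‖c_1‖ = 3.4641, so e_1 = (0.5774, 0.5774, 0.5774).
e_1·c_2 = 0.5774·(-3) + 0.5774·1 + 0.5774·(-3) = -2.8868.
u_2 = c_2 + 2.8868·e_1 = (-1.3333, 2.6667, -1.3333).
‖u_2‖ = 3.2660, so e_2 = (-0.4082, 0.8165, -0.4082).
e_1·c_3 = 0.5774·(-3) + 0.5774·(-4) + 0.5774·2 = -2.8868; e_2·c_3 = (-0.4082)·(-3) + 0.8165·(-4) + (-0.4082)·2 = -2.8577.
u_3 = c_3 + 2.8868·e_1 + 2.8577·e_2 = (-2.5000, 0.0000, 2.5000).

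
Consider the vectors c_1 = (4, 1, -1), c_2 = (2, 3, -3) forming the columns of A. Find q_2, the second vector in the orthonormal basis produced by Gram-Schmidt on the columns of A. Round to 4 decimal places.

c_1 = (4, 1, -1); ‖c_1‖ = 4.2426, so q_1 = (0.9428, 0.2357, -0.2357).
q_1·c_2 = 0.9428·2 + 0.2357·3 + (-0.2357)·(-3) = 3.2998.
u_2 = c_2 − 3.2998·q_1 = (-1.1111, 2.2222, -2.2222).
‖u_2‖ = 3.3333, so q_2 = (-0.3333, 0.6667, -0.6667).

q_2 = (-0.3333, 0.6667, -0.6667)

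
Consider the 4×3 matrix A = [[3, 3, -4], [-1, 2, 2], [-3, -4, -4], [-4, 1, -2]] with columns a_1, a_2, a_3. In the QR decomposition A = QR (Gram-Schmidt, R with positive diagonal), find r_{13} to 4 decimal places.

r_{13} = 1.0142

a_1 = (3, -1, -3, -4); ‖a_1‖ = 5.9161, so q_1 = (0.5071, -0.1690, -0.5071, -0.6761).
r_{13} = q_1·a_3 = 1.0142.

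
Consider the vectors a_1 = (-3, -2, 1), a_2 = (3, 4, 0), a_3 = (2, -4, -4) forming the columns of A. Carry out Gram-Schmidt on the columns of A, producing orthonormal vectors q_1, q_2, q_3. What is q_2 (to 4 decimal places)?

q_2 = (-0.3080, 0.7528, 0.5817)

a_1 = (-3, -2, 1); ‖a_1‖ = 3.7417, so q_1 = (-0.8018, -0.5345, 0.2673).
q_1·a_2 = (-0.8018)·3 + (-0.5345)·4 + 0.2673·0 = -4.5434.
u_2 = a_2 + 4.5434·q_1 = (-0.6429, 1.5714, 1.2143).
‖u_2‖ = 2.0874, so q_2 = (-0.3080, 0.7528, 0.5817).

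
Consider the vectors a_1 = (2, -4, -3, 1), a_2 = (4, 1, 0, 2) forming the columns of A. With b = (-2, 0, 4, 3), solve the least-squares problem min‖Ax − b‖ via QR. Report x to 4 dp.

x = (-0.4394, 0.0303)

e_1 = a_1/‖a_1‖ = (2, -4, -3, 1)/5.4772 = (0.3651, -0.7303, -0.5477, 0.1826).
r_{12} = e_1·a_2 = 1.0954.
u_2 = a_2 − 1.0954·e_1 = (3.6000, 1.8000, 0.6000, 1.8000).
‖u_2‖ = 4.4497, so e_2 = (0.8090, 0.4045, 0.1348, 0.4045).
Qᵀb = (-2.3735, 0.1348).
Back-substitute: x_2 = 0.1348/4.4497 = 0.0303.
x_1 = (-2.3735 − 1.0954·0.0303)/5.4772 = -0.4394.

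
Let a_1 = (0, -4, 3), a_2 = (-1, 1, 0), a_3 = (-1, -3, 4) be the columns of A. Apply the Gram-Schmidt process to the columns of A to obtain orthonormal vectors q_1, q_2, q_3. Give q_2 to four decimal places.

q_2 = (-0.8575, 0.3087, 0.4116)

a_1 = (0, -4, 3); ‖a_1‖ = 5.0000, so q_1 = (0.0000, -0.8000, 0.6000).
q_1·a_2 = 0.0000·(-1) + (-0.8000)·1 + 0.6000·0 = -0.8000.
u_2 = a_2 + 0.8000·q_1 = (-1.0000, 0.3600, 0.4800).
‖u_2‖ = 1.1662, so q_2 = (-0.8575, 0.3087, 0.4116).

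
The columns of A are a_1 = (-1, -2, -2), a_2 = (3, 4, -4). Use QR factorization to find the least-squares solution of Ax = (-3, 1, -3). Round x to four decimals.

x = (0.8556, 0.2333)

a_1 = (-1, -2, -2); ‖a_1‖ = 3.0000, so e_1 = (-0.3333, -0.6667, -0.6667).
e_1·a_2 = (-0.3333)·3 + (-0.6667)·4 + (-0.6667)·(-4) = -1.0000.
u_2 = a_2 + 1.0000·e_1 = (2.6667, 3.3333, -4.6667).
‖u_2‖ = 6.3246, so e_2 = (0.4216, 0.5270, -0.7379).
Qᵀb = (2.3333, 1.4757).
Back-substitute: x_2 = 1.4757/6.3246 = 0.2333.
x_1 = (2.3333 + 1.0000·0.2333)/3.0000 = 0.8556.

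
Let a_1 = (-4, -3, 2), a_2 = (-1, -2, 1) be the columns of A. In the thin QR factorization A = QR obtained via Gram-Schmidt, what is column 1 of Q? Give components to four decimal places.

e_1 = (-0.7428, -0.5571, 0.3714)

a_1 = (-4, -3, 2); ‖a_1‖ = 5.3852, so e_1 = (-0.7428, -0.5571, 0.3714).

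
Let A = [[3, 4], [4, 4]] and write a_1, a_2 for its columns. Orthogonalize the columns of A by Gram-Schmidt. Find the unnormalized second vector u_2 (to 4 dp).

u_2 = (0.6400, -0.4800)

a_1 = (3, 4); ‖a_1‖ = 5.0000, so e_1 = (0.6000, 0.8000).
e_1·a_2 = 0.6000·4 + 0.8000·4 = 5.6000.
u_2 = a_2 − 5.6000·e_1 = (0.6400, -0.4800).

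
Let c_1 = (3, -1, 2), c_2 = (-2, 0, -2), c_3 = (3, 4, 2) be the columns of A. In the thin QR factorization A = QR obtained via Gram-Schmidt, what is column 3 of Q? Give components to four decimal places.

c_1 = (3, -1, 2); ‖c_1‖ = 3.7417, so e_1 = (0.8018, -0.2673, 0.5345).
e_1·c_2 = 0.8018·(-2) + (-0.2673)·0 + 0.5345·(-2) = -2.6726.
u_2 = c_2 + 2.6726·e_1 = (0.1429, -0.7143, -0.5714).
‖u_2‖ = 0.9258, so e_2 = (0.1543, -0.7715, -0.6172).
e_1·c_3 = 0.8018·3 + (-0.2673)·4 + 0.5345·2 = 2.4054; e_2·c_3 = 0.1543·3 + (-0.7715)·4 + (-0.6172)·2 = -3.8576.
u_3 = c_3 − 2.4054·e_1 + 3.8576·e_2 = (1.6667, 1.6667, -1.6667).
‖u_3‖ = 2.8868, so e_3 = (0.5774, 0.5774, -0.5774).

e_3 = (0.5774, 0.5774, -0.5774)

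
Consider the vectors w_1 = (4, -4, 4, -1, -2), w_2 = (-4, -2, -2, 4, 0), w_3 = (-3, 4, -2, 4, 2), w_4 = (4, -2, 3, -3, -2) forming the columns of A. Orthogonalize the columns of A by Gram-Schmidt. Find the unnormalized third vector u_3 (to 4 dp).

u_3 = (0.8884, 1.4791, 1.4326, 2.3442, 0.5116)

w_1 = (4, -4, 4, -1, -2); ‖w_1‖ = 7.2801, so e_1 = (0.5494, -0.5494, 0.5494, -0.1374, -0.2747).
e_1·w_2 = 0.5494·(-4) + (-0.5494)·(-2) + 0.5494·(-2) + (-0.1374)·4 + (-0.2747)·0 = -2.7472.
u_2 = w_2 + 2.7472·e_1 = (-2.4906, -3.5094, -0.4906, 3.6226, -0.7547).
‖u_2‖ = 5.6967, so e_2 = (-0.4372, -0.6160, -0.0861, 0.6359, -0.1325).
e_1·w_3 = 0.5494·(-3) + (-0.5494)·4 + 0.5494·(-2) + (-0.1374)·4 + (-0.2747)·2 = -6.0439; e_2·w_3 = (-0.4372)·(-3) + (-0.6160)·4 + (-0.0861)·(-2) + 0.6359·4 + (-0.1325)·2 = 1.2983.
u_3 = w_3 + 6.0439·e_1 − 1.2983·e_2 = (0.8884, 1.4791, 1.4326, 2.3442, 0.5116).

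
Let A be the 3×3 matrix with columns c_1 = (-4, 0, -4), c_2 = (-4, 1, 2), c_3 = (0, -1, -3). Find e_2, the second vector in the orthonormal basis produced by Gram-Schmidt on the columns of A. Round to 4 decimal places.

e_2 = (-0.6882, 0.2294, 0.6882)

e_1 = c_1/‖c_1‖ = (-4, 0, -4)/5.6569 = (-0.7071, 0.0000, -0.7071).
r_{12} = e_1·c_2 = 1.4142.
u_2 = c_2 − 1.4142·e_1 = (-3.0000, 1.0000, 3.0000).
‖u_2‖ = 4.3589, so e_2 = (-0.6882, 0.2294, 0.6882).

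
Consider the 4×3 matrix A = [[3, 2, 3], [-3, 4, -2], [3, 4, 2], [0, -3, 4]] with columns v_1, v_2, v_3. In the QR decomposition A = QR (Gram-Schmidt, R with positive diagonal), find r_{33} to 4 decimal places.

r_{33} = 3.7498

e_1 = v_1/‖v_1‖ = (3, -3, 3, 0)/5.1962 = (0.5774, -0.5774, 0.5774, 0.0000).
r_{12} = e_1·v_2 = 1.1547.
u_2 = v_2 − 1.1547·e_1 = (1.3333, 4.6667, 3.3333, -3.0000).
‖u_2‖ = 6.6081, so e_2 = (0.2018, 0.7062, 0.5044, -0.4540).
r_{13} = e_1·v_3 = 4.0415; r_{23} = e_2·v_3 = -1.6142.
u_3 = v_3 − 4.0415·e_1 + 1.6142·e_2 = (0.9924, 1.4733, 0.4809, 3.2672).
r_{33} = ‖u_3‖ = 3.7498.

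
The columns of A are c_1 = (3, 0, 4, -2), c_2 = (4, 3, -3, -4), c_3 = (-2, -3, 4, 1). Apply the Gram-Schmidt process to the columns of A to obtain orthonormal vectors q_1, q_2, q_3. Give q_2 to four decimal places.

c_1 = (3, 0, 4, -2); ‖c_1‖ = 5.3852, so q_1 = (0.5571, 0.0000, 0.7428, -0.3714).
q_1·c_2 = 0.5571·4 + 0.0000·3 + 0.7428·(-3) + (-0.3714)·(-4) = 1.4856.
u_2 = c_2 − 1.4856·q_1 = (3.1724, 3.0000, -4.1034, -3.4483).
‖u_2‖ = 6.9133, so q_2 = (0.4589, 0.4339, -0.5936, -0.4988).

q_2 = (0.4589, 0.4339, -0.5936, -0.4988)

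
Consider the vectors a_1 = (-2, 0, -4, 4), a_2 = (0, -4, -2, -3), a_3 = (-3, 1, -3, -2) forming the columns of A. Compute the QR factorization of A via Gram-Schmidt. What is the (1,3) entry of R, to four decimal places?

r_{13} = 1.6667

a_1 = (-2, 0, -4, 4); ‖a_1‖ = 6.0000, so e_1 = (-0.3333, 0.0000, -0.6667, 0.6667).
r_{13} = e_1·a_3 = 1.6667.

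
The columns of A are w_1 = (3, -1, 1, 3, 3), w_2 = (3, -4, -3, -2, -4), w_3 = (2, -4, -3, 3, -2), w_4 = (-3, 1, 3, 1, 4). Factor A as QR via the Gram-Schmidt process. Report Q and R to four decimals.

w_1 = (3, -1, 1, 3, 3); ‖w_1‖ = 5.3852, so q_1 = (0.5571, -0.1857, 0.1857, 0.5571, 0.5571).
q_1·w_2 = 0.5571·3 + (-0.1857)·(-4) + 0.1857·(-3) + 0.5571·(-2) + 0.5571·(-4) = -1.4856.
u_2 = w_2 + 1.4856·q_1 = (3.8276, -4.2759, -2.7241, -1.1724, -3.1724).
‖u_2‖ = 7.1967, so q_2 = (0.5318, -0.5941, -0.3785, -0.1629, -0.4408).
q_1·w_3 = 0.5571·2 + (-0.1857)·(-4) + 0.1857·(-3) + 0.5571·3 + 0.5571·(-2) = 1.8570; q_2·w_3 = 0.5318·2 + (-0.5941)·(-4) + (-0.3785)·(-3) + (-0.1629)·3 + (-0.4408)·(-2) = 4.9687.
u_3 = w_3 − 1.8570·q_1 − 4.9687·q_2 = (-1.6771, -0.7031, -1.4640, 2.7750, -0.8442).
‖u_3‖ = 3.7234, so q_3 = (-0.4504, -0.1888, -0.3932, 0.7453, -0.2267).
q_1·w_4 = 0.5571·(-3) + (-0.1857)·1 + 0.1857·3 + 0.5571·1 + 0.5571·4 = 1.4856; q_2·w_4 = 0.5318·(-3) + (-0.5941)·1 + (-0.3785)·3 + (-0.1629)·1 + (-0.4408)·4 = -5.2514; q_3·w_4 = (-0.4504)·(-3) + (-0.1888)·1 + (-0.3932)·3 + 0.7453·1 + (-0.2267)·4 = -0.1788.
u_4 = w_4 − 1.4856·q_1 + 5.2514·q_2 + 0.1788·q_3 = (-1.1152, -1.8780, 0.6660, -0.5498, 0.8170).
‖u_4‖ = 2.4867, so q_4 = (-0.4484, -0.7552, 0.2678, -0.2211, 0.3285).

Q = [[0.5571, 0.5318, -0.4504, -0.4484], [-0.1857, -0.5941, -0.1888, -0.7552], [0.1857, -0.3785, -0.3932, 0.2678], [0.5571, -0.1629, 0.7453, -0.2211], [0.5571, -0.4408, -0.2267, 0.3285]], R = [[5.3852, -1.4856, 1.8570, 1.4856], [0.0000, 7.1967, 4.9687, -5.2514], [0.0000, 0.0000, 3.7234, -0.1788], [0.0000, 0.0000, 0.0000, 2.4867]]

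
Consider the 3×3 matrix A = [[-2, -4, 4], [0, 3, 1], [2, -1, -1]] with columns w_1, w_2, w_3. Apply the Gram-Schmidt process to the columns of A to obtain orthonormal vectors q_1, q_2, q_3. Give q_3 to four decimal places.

q_3 = (0.4575, 0.7625, 0.4575)

q_1 = w_1/‖w_1‖ = (-2, 0, 2)/2.8284 = (-0.7071, 0.0000, 0.7071).
r_{12} = q_1·w_2 = 2.1213.
u_2 = w_2 − 2.1213·q_1 = (-2.5000, 3.0000, -2.5000).
‖u_2‖ = 4.6368, so q_2 = (-0.5392, 0.6470, -0.5392).
r_{13} = q_1·w_3 = -3.5355; r_{23} = q_2·w_3 = -0.9705.
u_3 = w_3 + 3.5355·q_1 + 0.9705·q_2 = (0.9767, 1.6279, 0.9767).
‖u_3‖ = 2.1350, so q_3 = (0.4575, 0.7625, 0.4575).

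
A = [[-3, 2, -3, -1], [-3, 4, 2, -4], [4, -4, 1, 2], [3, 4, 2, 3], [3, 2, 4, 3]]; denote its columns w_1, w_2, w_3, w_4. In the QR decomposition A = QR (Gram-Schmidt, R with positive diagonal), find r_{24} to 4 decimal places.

e_1 = w_1/‖w_1‖ = (-3, -3, 4, 3, 3)/7.2111 = (-0.4160, -0.4160, 0.5547, 0.4160, 0.4160).
r_{12} = e_1·w_2 = -2.2188.
u_2 = w_2 + 2.2188·e_1 = (1.0769, 3.0769, -2.7692, 4.9231, 2.9231).
‖u_2‖ = 7.1468, so e_2 = (0.1507, 0.4305, -0.3875, 0.6888, 0.4090).
r_{24} = e_2·w_4 = 0.6458.

r_{24} = 0.6458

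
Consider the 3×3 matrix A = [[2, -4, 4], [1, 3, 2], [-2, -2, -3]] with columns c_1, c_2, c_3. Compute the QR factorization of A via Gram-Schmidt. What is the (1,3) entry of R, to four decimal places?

c_1 = (2, 1, -2); ‖c_1‖ = 3.0000, so q_1 = (0.6667, 0.3333, -0.6667).
r_{13} = q_1·c_3 = 5.3333.

r_{13} = 5.3333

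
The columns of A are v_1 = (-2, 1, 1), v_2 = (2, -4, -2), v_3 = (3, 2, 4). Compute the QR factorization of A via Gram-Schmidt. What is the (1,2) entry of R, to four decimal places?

v_1 = (-2, 1, 1); ‖v_1‖ = 2.4495, so e_1 = (-0.8165, 0.4082, 0.4082).
r_{12} = e_1·v_2 = -4.0825.

r_{12} = -4.0825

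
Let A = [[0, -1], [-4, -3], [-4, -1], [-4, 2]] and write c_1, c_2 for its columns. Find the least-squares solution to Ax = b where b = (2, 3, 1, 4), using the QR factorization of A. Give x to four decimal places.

x = (-0.6829, 0.0976)

c_1 = (0, -4, -4, -4); ‖c_1‖ = 6.9282, so q_1 = (0.0000, -0.5774, -0.5774, -0.5774).
q_1·c_2 = 0.0000·(-1) + (-0.5774)·(-3) + (-0.5774)·(-1) + (-0.5774)·2 = 1.1547.
u_2 = c_2 − 1.1547·q_1 = (-1.0000, -2.3333, -0.3333, 2.6667).
‖u_2‖ = 3.6968, so q_2 = (-0.2705, -0.6312, -0.0902, 0.7213).
Qᵀb = (-4.6188, 0.3607).
Back-substitute: x_2 = 0.3607/3.6968 = 0.0976.
x_1 = (-4.6188 − 1.1547·0.0976)/6.9282 = -0.6829.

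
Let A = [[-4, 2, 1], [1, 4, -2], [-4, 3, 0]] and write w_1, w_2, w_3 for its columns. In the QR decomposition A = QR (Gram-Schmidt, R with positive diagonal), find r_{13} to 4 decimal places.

e_1 = w_1/‖w_1‖ = (-4, 1, -4)/5.7446 = (-0.6963, 0.1741, -0.6963).
r_{13} = e_1·w_3 = -1.0445.

r_{13} = -1.0445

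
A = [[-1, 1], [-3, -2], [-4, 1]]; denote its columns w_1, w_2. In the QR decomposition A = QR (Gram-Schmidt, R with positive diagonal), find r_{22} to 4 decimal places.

r_{22} = 2.4416

w_1 = (-1, -3, -4); ‖w_1‖ = 5.0990, so q_1 = (-0.1961, -0.5883, -0.7845).
q_1·w_2 = (-0.1961)·1 + (-0.5883)·(-2) + (-0.7845)·1 = 0.1961.
u_2 = w_2 − 0.1961·q_1 = (1.0385, -1.8846, 1.1538).
r_{22} = ‖u_2‖ = 2.4416.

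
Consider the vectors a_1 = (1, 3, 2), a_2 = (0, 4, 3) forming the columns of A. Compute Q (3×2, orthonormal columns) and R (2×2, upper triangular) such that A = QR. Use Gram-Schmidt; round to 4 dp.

Q = [[0.2673, -0.9435], [0.8018, 0.1048], [0.5345, 0.3145]], R = [[3.7417, 4.8107], [0.0000, 1.3628]]

q_1 = a_1/‖a_1‖ = (1, 3, 2)/3.7417 = (0.2673, 0.8018, 0.5345).
r_{12} = q_1·a_2 = 4.8107.
u_2 = a_2 − 4.8107·q_1 = (-1.2857, 0.1429, 0.4286).
‖u_2‖ = 1.3628, so q_2 = (-0.9435, 0.1048, 0.3145).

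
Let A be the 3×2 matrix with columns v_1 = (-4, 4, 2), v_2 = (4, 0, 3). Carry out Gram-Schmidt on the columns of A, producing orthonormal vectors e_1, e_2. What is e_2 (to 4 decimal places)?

e_2 = (0.6128, 0.2357, 0.7542)

v_1 = (-4, 4, 2); ‖v_1‖ = 6.0000, so e_1 = (-0.6667, 0.6667, 0.3333).
e_1·v_2 = (-0.6667)·4 + 0.6667·0 + 0.3333·3 = -1.6667.
u_2 = v_2 + 1.6667·e_1 = (2.8889, 1.1111, 3.5556).
‖u_2‖ = 4.7140, so e_2 = (0.6128, 0.2357, 0.7542).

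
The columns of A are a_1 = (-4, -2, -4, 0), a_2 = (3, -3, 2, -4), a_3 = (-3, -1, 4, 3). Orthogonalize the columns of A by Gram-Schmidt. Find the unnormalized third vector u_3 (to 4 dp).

a_1 = (-4, -2, -4, 0); ‖a_1‖ = 6.0000, so e_1 = (-0.6667, -0.3333, -0.6667, 0.0000).
e_1·a_2 = (-0.6667)·3 + (-0.3333)·(-3) + (-0.6667)·2 + 0.0000·(-4) = -2.3333.
u_2 = a_2 + 2.3333·e_1 = (1.4444, -3.7778, 0.4444, -4.0000).
‖u_2‖ = 5.7057, so e_2 = (0.2532, -0.6621, 0.0779, -0.7010).
e_1·a_3 = (-0.6667)·(-3) + (-0.3333)·(-1) + (-0.6667)·4 + 0.0000·3 = -0.3333; e_2·a_3 = 0.2532·(-3) + (-0.6621)·(-1) + 0.0779·4 + (-0.7010)·3 = -1.8889.
u_3 = a_3 + 0.3333·e_1 + 1.8889·e_2 = (-2.7440, -2.3618, 3.9249, 1.6758).

u_3 = (-2.7440, -2.3618, 3.9249, 1.6758)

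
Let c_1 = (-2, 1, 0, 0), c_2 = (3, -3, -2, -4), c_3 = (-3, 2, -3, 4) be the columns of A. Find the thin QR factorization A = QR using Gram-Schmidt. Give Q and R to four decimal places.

c_1 = (-2, 1, 0, 0); ‖c_1‖ = 2.2361, so e_1 = (-0.8944, 0.4472, 0.0000, 0.0000).
e_1·c_2 = (-0.8944)·3 + 0.4472·(-3) + 0.0000·(-2) + 0.0000·(-4) = -4.0249.
u_2 = c_2 + 4.0249·e_1 = (-0.6000, -1.2000, -2.0000, -4.0000).
‖u_2‖ = 4.6690, so e_2 = (-0.1285, -0.2570, -0.4284, -0.8567).
e_1·c_3 = (-0.8944)·(-3) + 0.4472·2 + 0.0000·(-3) + 0.0000·4 = 3.5777; e_2·c_3 = (-0.1285)·(-3) + (-0.2570)·2 + (-0.4284)·(-3) + (-0.8567)·4 = -2.2703.
u_3 = c_3 − 3.5777·e_1 + 2.2703·e_2 = (-0.0917, -0.1835, -3.9725, 2.0550).
‖u_3‖ = 4.4773, so e_3 = (-0.0205, -0.0410, -0.8873, 0.4590).

Q = [[-0.8944, -0.1285, -0.0205], [0.4472, -0.2570, -0.0410], [0.0000, -0.4284, -0.8873], [0.0000, -0.8567, 0.4590]], R = [[2.2361, -4.0249, 3.5777], [0.0000, 4.6690, -2.2703], [0.0000, 0.0000, 4.4773]]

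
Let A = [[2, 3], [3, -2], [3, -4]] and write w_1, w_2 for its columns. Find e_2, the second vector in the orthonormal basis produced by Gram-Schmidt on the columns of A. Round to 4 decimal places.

e_2 = (0.8633, -0.0767, -0.4988)

e_1 = w_1/‖w_1‖ = (2, 3, 3)/4.6904 = (0.4264, 0.6396, 0.6396).
r_{12} = e_1·w_2 = -2.5584.
u_2 = w_2 + 2.5584·e_1 = (4.0909, -0.3636, -2.3636).
‖u_2‖ = 4.7386, so e_2 = (0.8633, -0.0767, -0.4988).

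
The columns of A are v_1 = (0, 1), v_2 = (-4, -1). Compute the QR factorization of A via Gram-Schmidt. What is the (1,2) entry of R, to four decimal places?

r_{12} = -1.0000

e_1 = v_1/‖v_1‖ = (0, 1)/1.0000 = (0.0000, 1.0000).
r_{12} = e_1·v_2 = -1.0000.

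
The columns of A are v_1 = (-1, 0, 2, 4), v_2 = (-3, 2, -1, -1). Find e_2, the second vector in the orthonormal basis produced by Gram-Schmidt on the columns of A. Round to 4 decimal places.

e_2 = (-0.8233, 0.5239, -0.1871, -0.1123)

e_1 = v_1/‖v_1‖ = (-1, 0, 2, 4)/4.5826 = (-0.2182, 0.0000, 0.4364, 0.8729).
r_{12} = e_1·v_2 = -0.6547.
u_2 = v_2 + 0.6547·e_1 = (-3.1429, 2.0000, -0.7143, -0.4286).
‖u_2‖ = 3.8173, so e_2 = (-0.8233, 0.5239, -0.1871, -0.1123).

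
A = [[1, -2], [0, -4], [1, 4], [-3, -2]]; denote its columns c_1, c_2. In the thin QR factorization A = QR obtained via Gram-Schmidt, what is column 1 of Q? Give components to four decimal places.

q_1 = (0.3015, 0.0000, 0.3015, -0.9045)

q_1 = c_1/‖c_1‖ = (1, 0, 1, -3)/3.3166 = (0.3015, 0.0000, 0.3015, -0.9045).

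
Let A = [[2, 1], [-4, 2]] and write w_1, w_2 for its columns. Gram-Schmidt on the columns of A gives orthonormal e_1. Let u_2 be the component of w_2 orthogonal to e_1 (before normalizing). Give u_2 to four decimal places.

u_2 = (1.6000, 0.8000)

w_1 = (2, -4); ‖w_1‖ = 4.4721, so e_1 = (0.4472, -0.8944).
e_1·w_2 = 0.4472·1 + (-0.8944)·2 = -1.3416.
u_2 = w_2 + 1.3416·e_1 = (1.6000, 0.8000).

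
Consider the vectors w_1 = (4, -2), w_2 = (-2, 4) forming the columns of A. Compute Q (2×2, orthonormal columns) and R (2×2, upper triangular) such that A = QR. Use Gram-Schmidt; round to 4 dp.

e_1 = w_1/‖w_1‖ = (4, -2)/4.4721 = (0.8944, -0.4472).
r_{12} = e_1·w_2 = -3.5777.
u_2 = w_2 + 3.5777·e_1 = (1.2000, 2.4000).
‖u_2‖ = 2.6833, so e_2 = (0.4472, 0.8944).

Q = [[0.8944, 0.4472], [-0.4472, 0.8944]], R = [[4.4721, -3.5777], [0.0000, 2.6833]]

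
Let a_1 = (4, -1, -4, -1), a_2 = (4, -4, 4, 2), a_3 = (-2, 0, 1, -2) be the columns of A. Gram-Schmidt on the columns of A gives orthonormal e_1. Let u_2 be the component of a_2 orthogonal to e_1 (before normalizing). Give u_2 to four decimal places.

e_1 = a_1/‖a_1‖ = (4, -1, -4, -1)/5.8310 = (0.6860, -0.1715, -0.6860, -0.1715).
r_{12} = e_1·a_2 = 0.3430.
u_2 = a_2 − 0.3430·e_1 = (3.7647, -3.9412, 4.2353, 2.0588).

u_2 = (3.7647, -3.9412, 4.2353, 2.0588)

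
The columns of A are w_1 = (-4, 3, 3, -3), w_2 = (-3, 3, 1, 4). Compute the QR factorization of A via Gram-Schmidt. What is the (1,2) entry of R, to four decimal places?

w_1 = (-4, 3, 3, -3); ‖w_1‖ = 6.5574, so q_1 = (-0.6100, 0.4575, 0.4575, -0.4575).
r_{12} = q_1·w_2 = 1.8300.

r_{12} = 1.8300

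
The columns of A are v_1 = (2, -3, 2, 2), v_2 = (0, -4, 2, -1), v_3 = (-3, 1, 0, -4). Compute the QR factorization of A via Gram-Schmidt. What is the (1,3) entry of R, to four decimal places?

e_1 = v_1/‖v_1‖ = (2, -3, 2, 2)/4.5826 = (0.4364, -0.6547, 0.4364, 0.4364).
r_{13} = e_1·v_3 = -3.7097.

r_{13} = -3.7097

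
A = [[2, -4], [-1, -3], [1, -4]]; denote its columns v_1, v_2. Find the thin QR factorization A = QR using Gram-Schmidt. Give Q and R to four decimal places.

Q = [[0.8165, -0.1907], [-0.4082, -0.8581], [0.4082, -0.4767]], R = [[2.4495, -3.6742], [0.0000, 5.2440]]

e_1 = v_1/‖v_1‖ = (2, -1, 1)/2.4495 = (0.8165, -0.4082, 0.4082).
r_{12} = e_1·v_2 = -3.6742.
u_2 = v_2 + 3.6742·e_1 = (-1.0000, -4.5000, -2.5000).
‖u_2‖ = 5.2440, so e_2 = (-0.1907, -0.8581, -0.4767).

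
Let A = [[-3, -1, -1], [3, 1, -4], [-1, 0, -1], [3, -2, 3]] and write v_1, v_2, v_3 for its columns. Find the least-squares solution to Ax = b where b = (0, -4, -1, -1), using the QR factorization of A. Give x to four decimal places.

v_1 = (-3, 3, -1, 3); ‖v_1‖ = 5.2915, so e_1 = (-0.5669, 0.5669, -0.1890, 0.5669).
e_1·v_2 = (-0.5669)·(-1) + 0.5669·1 + (-0.1890)·0 + 0.5669·(-2) = 0.0000.
u_2 = v_2 + 0.0000·e_1 = (-1.0000, 1.0000, 0.0000, -2.0000).
‖u_2‖ = 2.4495, so e_2 = (-0.4082, 0.4082, 0.0000, -0.8165).
e_1·v_3 = (-0.5669)·(-1) + 0.5669·(-4) + (-0.1890)·(-1) + 0.5669·3 = 0.1890; e_2·v_3 = (-0.4082)·(-1) + 0.4082·(-4) + 0.0000·(-1) + (-0.8165)·3 = -3.6742.
u_3 = v_3 − 0.1890·e_1 + 3.6742·e_2 = (-2.3929, -2.6071, -0.9643, -0.1071).
‖u_3‖ = 3.6694, so e_3 = (-0.6521, -0.7105, -0.2628, -0.0292).
Qᵀb = (-2.6458, -0.8165, 3.1341).
Back-substitute: x_3 = 3.1341/3.6694 = 0.8541.
x_2 = (-0.8165 + 3.6742·0.8541)/2.4495 = 0.9478.
x_1 = (-2.6458 + 0.0000·0.9478 − 0.1890·0.8541)/5.2915 = -0.5305.

x = (-0.5305, 0.9478, 0.8541)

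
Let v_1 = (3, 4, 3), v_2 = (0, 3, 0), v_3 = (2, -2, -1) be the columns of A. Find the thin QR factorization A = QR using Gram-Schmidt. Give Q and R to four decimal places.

Q = [[0.5145, -0.4851, 0.7071], [0.6860, 0.7276, 0.0000], [0.5145, -0.4851, -0.7071]], R = [[5.8310, 2.0580, -0.8575], [0.0000, 2.1828, -1.9403], [0.0000, 0.0000, 2.1213]]

v_1 = (3, 4, 3); ‖v_1‖ = 5.8310, so e_1 = (0.5145, 0.6860, 0.5145).
e_1·v_2 = 0.5145·0 + 0.6860·3 + 0.5145·0 = 2.0580.
u_2 = v_2 − 2.0580·e_1 = (-1.0588, 1.5882, -1.0588).
‖u_2‖ = 2.1828, so e_2 = (-0.4851, 0.7276, -0.4851).
e_1·v_3 = 0.5145·2 + 0.6860·(-2) + 0.5145·(-1) = -0.8575; e_2·v_3 = (-0.4851)·2 + 0.7276·(-2) + (-0.4851)·(-1) = -1.9403.
u_3 = v_3 + 0.8575·e_1 + 1.9403·e_2 = (1.5000, 0.0000, -1.5000).
‖u_3‖ = 2.1213, so e_3 = (0.7071, 0.0000, -0.7071).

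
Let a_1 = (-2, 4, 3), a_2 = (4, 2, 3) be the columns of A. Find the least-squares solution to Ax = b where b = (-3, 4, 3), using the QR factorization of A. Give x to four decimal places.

q_1 = a_1/‖a_1‖ = (-2, 4, 3)/5.3852 = (-0.3714, 0.7428, 0.5571).
r_{12} = q_1·a_2 = 1.6713.
u_2 = a_2 − 1.6713·q_1 = (4.6207, 0.7586, 2.0690).
‖u_2‖ = 5.1193, so q_2 = (0.9026, 0.1482, 0.4042).
Qᵀb = (5.7566, -0.9026).
Back-substitute: x_2 = -0.9026/5.1193 = -0.1763.
x_1 = (5.7566 − 1.6713·(-0.1763))/5.3852 = 1.1237.

x = (1.1237, -0.1763)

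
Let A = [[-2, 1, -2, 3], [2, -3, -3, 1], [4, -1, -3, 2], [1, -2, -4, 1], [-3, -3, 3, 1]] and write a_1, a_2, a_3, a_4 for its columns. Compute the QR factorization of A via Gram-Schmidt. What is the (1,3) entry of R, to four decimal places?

r_{13} = -4.6305

a_1 = (-2, 2, 4, 1, -3); ‖a_1‖ = 5.8310, so e_1 = (-0.3430, 0.3430, 0.6860, 0.1715, -0.5145).
r_{13} = e_1·a_3 = -4.6305.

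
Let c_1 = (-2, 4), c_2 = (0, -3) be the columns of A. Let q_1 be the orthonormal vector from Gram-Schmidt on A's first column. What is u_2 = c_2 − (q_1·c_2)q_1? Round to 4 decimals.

q_1 = c_1/‖c_1‖ = (-2, 4)/4.4721 = (-0.4472, 0.8944).
r_{12} = q_1·c_2 = -2.6833.
u_2 = c_2 + 2.6833·q_1 = (-1.2000, -0.6000).

u_2 = (-1.2000, -0.6000)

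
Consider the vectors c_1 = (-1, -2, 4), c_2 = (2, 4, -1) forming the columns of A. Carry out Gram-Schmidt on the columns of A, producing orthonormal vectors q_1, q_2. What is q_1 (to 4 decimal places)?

q_1 = (-0.2182, -0.4364, 0.8729)

c_1 = (-1, -2, 4); ‖c_1‖ = 4.5826, so q_1 = (-0.2182, -0.4364, 0.8729).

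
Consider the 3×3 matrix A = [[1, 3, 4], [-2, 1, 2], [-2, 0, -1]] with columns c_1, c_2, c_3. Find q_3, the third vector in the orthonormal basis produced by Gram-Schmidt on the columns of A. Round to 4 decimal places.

c_1 = (1, -2, -2); ‖c_1‖ = 3.0000, so q_1 = (0.3333, -0.6667, -0.6667).
q_1·c_2 = 0.3333·3 + (-0.6667)·1 + (-0.6667)·0 = 0.3333.
u_2 = c_2 − 0.3333·q_1 = (2.8889, 1.2222, 0.2222).
‖u_2‖ = 3.1447, so q_2 = (0.9187, 0.3887, 0.0707).
q_1·c_3 = 0.3333·4 + (-0.6667)·2 + (-0.6667)·(-1) = 0.6667; q_2·c_3 = 0.9187·4 + 0.3887·2 + 0.0707·(-1) = 4.3813.
u_3 = c_3 − 0.6667·q_1 − 4.3813·q_2 = (-0.2472, 0.7416, -0.8652).
‖u_3‖ = 1.1660, so q_3 = (-0.2120, 0.6360, -0.7420).

q_3 = (-0.2120, 0.6360, -0.7420)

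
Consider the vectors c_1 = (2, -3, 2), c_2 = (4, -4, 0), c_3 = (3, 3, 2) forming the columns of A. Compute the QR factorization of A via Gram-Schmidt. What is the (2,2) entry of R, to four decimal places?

r_{22} = 2.9104

c_1 = (2, -3, 2); ‖c_1‖ = 4.1231, so q_1 = (0.4851, -0.7276, 0.4851).
q_1·c_2 = 0.4851·4 + (-0.7276)·(-4) + 0.4851·0 = 4.8507.
u_2 = c_2 − 4.8507·q_1 = (1.6471, -0.4706, -2.3529).
r_{22} = ‖u_2‖ = 2.9104.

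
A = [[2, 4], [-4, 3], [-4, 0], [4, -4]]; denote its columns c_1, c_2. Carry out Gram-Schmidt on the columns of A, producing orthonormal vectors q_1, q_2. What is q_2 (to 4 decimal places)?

q_1 = c_1/‖c_1‖ = (2, -4, -4, 4)/7.2111 = (0.2774, -0.5547, -0.5547, 0.5547).
r_{12} = q_1·c_2 = -2.7735.
u_2 = c_2 + 2.7735·q_1 = (4.7692, 1.4615, -1.5385, -2.4615).
‖u_2‖ = 5.7713, so q_2 = (0.8264, 0.2532, -0.2666, -0.4265).

q_2 = (0.8264, 0.2532, -0.2666, -0.4265)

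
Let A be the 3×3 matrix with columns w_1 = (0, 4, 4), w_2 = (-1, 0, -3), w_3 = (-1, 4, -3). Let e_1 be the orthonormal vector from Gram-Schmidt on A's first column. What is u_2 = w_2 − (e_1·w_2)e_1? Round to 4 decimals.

u_2 = (-1.0000, 1.5000, -1.5000)

w_1 = (0, 4, 4); ‖w_1‖ = 5.6569, so e_1 = (0.0000, 0.7071, 0.7071).
e_1·w_2 = 0.0000·(-1) + 0.7071·0 + 0.7071·(-3) = -2.1213.
u_2 = w_2 + 2.1213·e_1 = (-1.0000, 1.5000, -1.5000).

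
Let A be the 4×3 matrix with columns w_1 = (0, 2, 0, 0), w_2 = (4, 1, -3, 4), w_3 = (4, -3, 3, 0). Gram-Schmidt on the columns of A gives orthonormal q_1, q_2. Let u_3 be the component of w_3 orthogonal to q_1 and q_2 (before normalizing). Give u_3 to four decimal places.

u_3 = (3.3171, 0.0000, 3.5122, -0.6829)

w_1 = (0, 2, 0, 0); ‖w_1‖ = 2.0000, so q_1 = (0.0000, 1.0000, 0.0000, 0.0000).
q_1·w_2 = 0.0000·4 + 1.0000·1 + 0.0000·(-3) + 0.0000·4 = 1.0000.
u_2 = w_2 − 1.0000·q_1 = (4.0000, 0.0000, -3.0000, 4.0000).
‖u_2‖ = 6.4031, so q_2 = (0.6247, 0.0000, -0.4685, 0.6247).
q_1·w_3 = 0.0000·4 + 1.0000·(-3) + 0.0000·3 + 0.0000·0 = -3.0000; q_2·w_3 = 0.6247·4 + 0.0000·(-3) + (-0.4685)·3 + 0.6247·0 = 1.0932.
u_3 = w_3 + 3.0000·q_1 − 1.0932·q_2 = (3.3171, 0.0000, 3.5122, -0.6829).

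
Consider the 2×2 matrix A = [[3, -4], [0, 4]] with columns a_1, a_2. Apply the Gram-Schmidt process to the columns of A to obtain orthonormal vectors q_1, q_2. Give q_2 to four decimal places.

q_1 = a_1/‖a_1‖ = (3, 0)/3.0000 = (1.0000, 0.0000).
r_{12} = q_1·a_2 = -4.0000.
u_2 = a_2 + 4.0000·q_1 = (0.0000, 4.0000).
‖u_2‖ = 4.0000, so q_2 = (0.0000, 1.0000).

q_2 = (0.0000, 1.0000)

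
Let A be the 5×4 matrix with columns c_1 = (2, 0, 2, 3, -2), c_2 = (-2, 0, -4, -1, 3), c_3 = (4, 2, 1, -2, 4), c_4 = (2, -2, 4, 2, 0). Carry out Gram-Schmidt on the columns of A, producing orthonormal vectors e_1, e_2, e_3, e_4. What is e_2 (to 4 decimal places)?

e_2 = (0.0000, 0.0000, -0.6667, 0.6667, 0.3333)

e_1 = c_1/‖c_1‖ = (2, 0, 2, 3, -2)/4.5826 = (0.4364, 0.0000, 0.4364, 0.6547, -0.4364).
r_{12} = e_1·c_2 = -4.5826.
u_2 = c_2 + 4.5826·e_1 = (0.0000, 0.0000, -2.0000, 2.0000, 1.0000).
‖u_2‖ = 3.0000, so e_2 = (0.0000, 0.0000, -0.6667, 0.6667, 0.3333).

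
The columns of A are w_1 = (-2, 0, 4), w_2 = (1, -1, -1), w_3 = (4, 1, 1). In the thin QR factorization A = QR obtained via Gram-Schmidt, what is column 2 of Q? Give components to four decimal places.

e_2 = (0.3651, -0.9129, 0.1826)

w_1 = (-2, 0, 4); ‖w_1‖ = 4.4721, so e_1 = (-0.4472, 0.0000, 0.8944).
e_1·w_2 = (-0.4472)·1 + 0.0000·(-1) + 0.8944·(-1) = -1.3416.
u_2 = w_2 + 1.3416·e_1 = (0.4000, -1.0000, 0.2000).
‖u_2‖ = 1.0954, so e_2 = (0.3651, -0.9129, 0.1826).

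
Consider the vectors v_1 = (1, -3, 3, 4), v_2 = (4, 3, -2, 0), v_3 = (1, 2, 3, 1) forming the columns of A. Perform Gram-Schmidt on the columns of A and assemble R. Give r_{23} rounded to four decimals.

v_1 = (1, -3, 3, 4); ‖v_1‖ = 5.9161, so e_1 = (0.1690, -0.5071, 0.5071, 0.6761).
e_1·v_2 = 0.1690·4 + (-0.5071)·3 + 0.5071·(-2) + 0.6761·0 = -1.8593.
u_2 = v_2 + 1.8593·e_1 = (4.3143, 2.0571, -1.0571, 1.2571).
‖u_2‖ = 5.0540, so e_2 = (0.8536, 0.4070, -0.2092, 0.2487).
r_{23} = e_2·v_3 = 1.2889.

r_{23} = 1.2889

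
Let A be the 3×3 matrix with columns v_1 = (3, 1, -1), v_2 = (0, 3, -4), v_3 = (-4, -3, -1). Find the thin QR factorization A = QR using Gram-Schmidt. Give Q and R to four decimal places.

v_1 = (3, 1, -1); ‖v_1‖ = 3.3166, so e_1 = (0.9045, 0.3015, -0.3015).
e_1·v_2 = 0.9045·0 + 0.3015·3 + (-0.3015)·(-4) = 2.1106.
u_2 = v_2 − 2.1106·e_1 = (-1.9091, 2.3636, -3.3636).
‖u_2‖ = 4.5327, so e_2 = (-0.4212, 0.5215, -0.7421).
e_1·v_3 = 0.9045·(-4) + 0.3015·(-3) + (-0.3015)·(-1) = -4.2212; e_2·v_3 = (-0.4212)·(-4) + 0.5215·(-3) + (-0.7421)·(-1) = 0.8624.
u_3 = v_3 + 4.2212·e_1 − 0.8624·e_2 = (0.1814, -2.1770, -1.6327).
‖u_3‖ = 2.7273, so e_3 = (0.0665, -0.7982, -0.5987).

Q = [[0.9045, -0.4212, 0.0665], [0.3015, 0.5215, -0.7982], [-0.3015, -0.7421, -0.5987]], R = [[3.3166, 2.1106, -4.2212], [0.0000, 4.5327, 0.8624], [0.0000, 0.0000, 2.7273]]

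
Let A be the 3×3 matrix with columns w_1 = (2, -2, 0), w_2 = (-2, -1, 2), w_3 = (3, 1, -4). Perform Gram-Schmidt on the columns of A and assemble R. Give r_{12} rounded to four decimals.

r_{12} = -0.7071

e_1 = w_1/‖w_1‖ = (2, -2, 0)/2.8284 = (0.7071, -0.7071, 0.0000).
r_{12} = e_1·w_2 = -0.7071.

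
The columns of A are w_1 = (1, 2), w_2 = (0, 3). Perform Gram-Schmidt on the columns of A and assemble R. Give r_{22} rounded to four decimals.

r_{22} = 1.3416

e_1 = w_1/‖w_1‖ = (1, 2)/2.2361 = (0.4472, 0.8944).
r_{12} = e_1·w_2 = 2.6833.
u_2 = w_2 − 2.6833·e_1 = (-1.2000, 0.6000).
r_{22} = ‖u_2‖ = 1.3416.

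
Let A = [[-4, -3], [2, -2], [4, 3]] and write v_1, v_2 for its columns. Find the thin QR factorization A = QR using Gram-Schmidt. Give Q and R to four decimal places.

Q = [[-0.6667, -0.2357], [0.3333, -0.9428], [0.6667, 0.2357]], R = [[6.0000, 3.3333], [0.0000, 3.2998]]

v_1 = (-4, 2, 4); ‖v_1‖ = 6.0000, so e_1 = (-0.6667, 0.3333, 0.6667).
e_1·v_2 = (-0.6667)·(-3) + 0.3333·(-2) + 0.6667·3 = 3.3333.
u_2 = v_2 − 3.3333·e_1 = (-0.7778, -3.1111, 0.7778).
‖u_2‖ = 3.2998, so e_2 = (-0.2357, -0.9428, 0.2357).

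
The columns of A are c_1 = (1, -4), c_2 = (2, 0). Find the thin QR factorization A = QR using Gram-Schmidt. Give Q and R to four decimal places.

c_1 = (1, -4); ‖c_1‖ = 4.1231, so q_1 = (0.2425, -0.9701).
q_1·c_2 = 0.2425·2 + (-0.9701)·0 = 0.4851.
u_2 = c_2 − 0.4851·q_1 = (1.8824, 0.4706).
‖u_2‖ = 1.9403, so q_2 = (0.9701, 0.2425).

Q = [[0.2425, 0.9701], [-0.9701, 0.2425]], R = [[4.1231, 0.4851], [0.0000, 1.9403]]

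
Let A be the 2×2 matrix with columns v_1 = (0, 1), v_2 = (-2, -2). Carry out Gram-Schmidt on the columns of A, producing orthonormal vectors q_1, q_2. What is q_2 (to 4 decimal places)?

q_1 = v_1/‖v_1‖ = (0, 1)/1.0000 = (0.0000, 1.0000).
r_{12} = q_1·v_2 = -2.0000.
u_2 = v_2 + 2.0000·q_1 = (-2.0000, 0.0000).
‖u_2‖ = 2.0000, so q_2 = (-1.0000, 0.0000).

q_2 = (-1.0000, 0.0000)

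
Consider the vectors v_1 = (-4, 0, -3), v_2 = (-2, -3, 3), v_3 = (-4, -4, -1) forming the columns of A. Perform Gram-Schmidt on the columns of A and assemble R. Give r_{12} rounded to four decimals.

v_1 = (-4, 0, -3); ‖v_1‖ = 5.0000, so q_1 = (-0.8000, 0.0000, -0.6000).
r_{12} = q_1·v_2 = -0.2000.

r_{12} = -0.2000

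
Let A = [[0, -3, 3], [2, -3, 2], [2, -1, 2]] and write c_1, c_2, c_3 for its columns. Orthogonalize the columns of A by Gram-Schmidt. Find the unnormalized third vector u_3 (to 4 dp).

u_3 = (0.5455, -0.8182, 0.8182)

q_1 = c_1/‖c_1‖ = (0, 2, 2)/2.8284 = (0.0000, 0.7071, 0.7071).
r_{12} = q_1·c_2 = -2.8284.
u_2 = c_2 + 2.8284·q_1 = (-3.0000, -1.0000, 1.0000).
‖u_2‖ = 3.3166, so q_2 = (-0.9045, -0.3015, 0.3015).
r_{13} = q_1·c_3 = 2.8284; r_{23} = q_2·c_3 = -2.7136.
u_3 = c_3 − 2.8284·q_1 + 2.7136·q_2 = (0.5455, -0.8182, 0.8182).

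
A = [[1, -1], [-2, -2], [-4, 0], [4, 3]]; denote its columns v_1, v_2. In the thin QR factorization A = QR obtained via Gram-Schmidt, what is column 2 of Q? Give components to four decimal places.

q_2 = (-0.4994, -0.4226, 0.5763, 0.4898)

v_1 = (1, -2, -4, 4); ‖v_1‖ = 6.0828, so q_1 = (0.1644, -0.3288, -0.6576, 0.6576).
q_1·v_2 = 0.1644·(-1) + (-0.3288)·(-2) + (-0.6576)·0 + 0.6576·3 = 2.4660.
u_2 = v_2 − 2.4660·q_1 = (-1.4054, -1.1892, 1.6216, 1.3784).
‖u_2‖ = 2.8141, so q_2 = (-0.4994, -0.4226, 0.5763, 0.4898).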